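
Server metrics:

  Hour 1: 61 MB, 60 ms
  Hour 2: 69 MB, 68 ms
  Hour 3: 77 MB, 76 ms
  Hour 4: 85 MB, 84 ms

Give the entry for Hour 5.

93 MB, 92 ms

MB: +8 each step; 61, 69, 77, 85 → 93.
Ms: 60, 68, 76, 84 → 92 (always 1 less than the MB).
Combining the parts gives 93 MB, 92 ms.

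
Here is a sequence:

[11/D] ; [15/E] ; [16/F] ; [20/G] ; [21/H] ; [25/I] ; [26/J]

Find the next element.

[30/K]

For the first coordinate, alternating steps +4, +1, +4, +1, …: 11, 15, 16, 20, 21, 25, 26 → 30.
Letter: letters move forward 1 place in the alphabet, so D, E, F, G, H, I, J → K.
Combining the parts gives [30/K].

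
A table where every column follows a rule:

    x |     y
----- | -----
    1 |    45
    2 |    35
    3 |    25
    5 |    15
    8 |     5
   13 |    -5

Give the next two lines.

21  -15; 34  -25

Column x: each term is the sum of the two before it, so 1, 2, 3, 5, 8, 13 → 21 → 34.
Column y: 45, 35, 25, 15, 5, -5 → -15 → -25 (−10 each step).
Putting the parts together: 21  -15 and then 34  -25.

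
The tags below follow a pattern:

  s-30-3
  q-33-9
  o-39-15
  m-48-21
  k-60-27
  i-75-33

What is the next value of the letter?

Letter: letters move back 2 places in the alphabet; s, q, o, m, k, i → g.
Second component — differences are 3, 6, 9, … (increasing by 3 each time): 30, 33, 39, 48, 60, 75 → 93.
Third component: +6 each step, so 3, 9, 15, 21, 27, 33 → 39.

g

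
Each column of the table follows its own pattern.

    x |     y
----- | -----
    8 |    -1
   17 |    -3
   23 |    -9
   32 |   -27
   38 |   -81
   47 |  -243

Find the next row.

53  -729

For the column x, alternating steps +9, +6, +9, +6, …: 8, 17, 23, 32, 38, 47 → 53.
Column y: ×3 each step, so -1, -3, -9, -27, -81, -243 → -729.
Putting it together: 53  -729.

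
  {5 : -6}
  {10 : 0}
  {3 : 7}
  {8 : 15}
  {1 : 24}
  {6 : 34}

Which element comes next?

{-1 : 45}

For the first part, alternating steps +5, −7, +5, −7, …: 5, 10, 3, 8, 1, 6 → -1.
Second part — differences are 6, 7, 8, … (increasing by 1 each time): -6, 0, 7, 15, 24, 34 → 45.
Putting it together: {-1 : 45}.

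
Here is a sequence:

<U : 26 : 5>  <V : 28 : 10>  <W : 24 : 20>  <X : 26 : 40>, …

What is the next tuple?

For the letter, letters move forward 1 place in the alphabet: U, V, W, X → Y.
Second entry goes 26, 28, 24, 26 → 22 (alternating steps +2, −4, +2, −4, …).
Third entry: ×2 each step, so 5, 10, 20, 40 → 80.
Putting it together: <Y : 22 : 80>.

<Y : 22 : 80>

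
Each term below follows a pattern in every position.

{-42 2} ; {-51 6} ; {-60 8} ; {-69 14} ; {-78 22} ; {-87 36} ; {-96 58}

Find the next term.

{-105 94}

First slot: -42, -51, -60, -69, -78, -87, -96 → -105 (−9 each step).
Second slot — each term is the sum of the two before it: 2, 6, 8, 14, 22, 36, 58 → 94.
Putting it together: {-105 94}.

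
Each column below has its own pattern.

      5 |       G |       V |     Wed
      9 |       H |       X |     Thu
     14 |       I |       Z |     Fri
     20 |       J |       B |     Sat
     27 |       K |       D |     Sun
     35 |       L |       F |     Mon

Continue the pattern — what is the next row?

For the first component, differences are 4, 5, 6, … (increasing by 1 each time): 5, 9, 14, 20, 27, 35 → 44.
First letter — letters move forward 1 place in the alphabet: G, H, I, J, K, L → M.
Second letter: letters move forward 2 places in the alphabet, wrapping Z→A, so V, X, Z, B, D, F → H.
Day — runs through the weekdays Mon→Sun: Wed, Thu, Fri, Sat, Sun, Mon → Tue.
So the next row is 44  M  H  Tue.

44  M  H  Tue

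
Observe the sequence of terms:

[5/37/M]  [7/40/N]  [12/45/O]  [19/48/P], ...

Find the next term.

First part — each term is the sum of the two before it: 5, 7, 12, 19 → 31.
Second part: alternating steps +3, +5, +3, +5, …, so 37, 40, 45, 48 → 53.
Letter: M, N, O, P → Q (letters move forward 1 place in the alphabet).
Combining the parts gives [31/53/Q].

[31/53/Q]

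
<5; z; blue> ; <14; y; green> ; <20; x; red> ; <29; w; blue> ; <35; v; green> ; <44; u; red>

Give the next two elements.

<50; t; blue>, <59; s; green>

First value: alternating steps +9, +6, +9, +6, …; 5, 14, 20, 29, 35, 44 → 50 → 59.
Letter goes z, y, x, w, v, u → t → s (letters move back 1 place in the alphabet).
Colour: repeats blue → green → red; blue, green, red, blue, green, red → blue → green.
Putting the parts together: <50; t; blue> and then <59; s; green>.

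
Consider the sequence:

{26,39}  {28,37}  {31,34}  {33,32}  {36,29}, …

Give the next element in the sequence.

{38,27}

First coordinate: alternating steps +2, +3, +2, +3, …; 26, 28, 31, 33, 36 → 38.
Second coordinate — together with the first coordinate always sums to 65: 39, 37, 34, 32, 29 → 27.
So the next element is {38,27}.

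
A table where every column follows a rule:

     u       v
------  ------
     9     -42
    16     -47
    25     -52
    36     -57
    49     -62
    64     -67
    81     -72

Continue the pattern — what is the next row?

Column u: perfect squares: 3², 4², 5², …; 9, 16, 25, 36, 49, 64, 81 → 100.
Column v — −5 each step: -42, -47, -52, -57, -62, -67, -72 → -77.
Combining the parts gives 100  -77.

100  -77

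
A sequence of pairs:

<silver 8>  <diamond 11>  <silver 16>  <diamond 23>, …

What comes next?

Rank: alternates silver ↔ diamond; silver, diamond, silver, diamond → silver.
For the second part, differences are 3, 5, 7, … (increasing by 2 each time): 8, 11, 16, 23 → 32.
Combining the parts gives <silver 32>.

<silver 32>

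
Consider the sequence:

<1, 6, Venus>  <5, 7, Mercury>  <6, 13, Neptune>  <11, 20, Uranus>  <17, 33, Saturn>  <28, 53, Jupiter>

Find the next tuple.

<45, 86, Mars>

First component: each term is the sum of the two before it, so 1, 5, 6, 11, 17, 28 → 45.
Second component — each term is the sum of the two before it: 6, 7, 13, 20, 33, 53 → 86.
For the planet, runs backward through the planets Mercury→Neptune: Venus, Mercury, Neptune, Uranus, Saturn, Jupiter → Mars.
Combining the parts gives <45, 86, Mars>.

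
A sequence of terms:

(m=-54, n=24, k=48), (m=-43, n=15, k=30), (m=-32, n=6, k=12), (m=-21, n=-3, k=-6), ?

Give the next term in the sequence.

(m=-10, n=-12, k=-24)

For the m, +11 each step: -54, -43, -32, -21 → -10.
N: −9 each step, so 24, 15, 6, -3 → -12.
For the k, always 2 × the n: 48, 30, 12, -6 → -24.
Combining the parts gives (m=-10, n=-12, k=-24).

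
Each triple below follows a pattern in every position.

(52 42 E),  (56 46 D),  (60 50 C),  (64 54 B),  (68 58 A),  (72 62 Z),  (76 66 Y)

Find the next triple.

(80 70 X)

First component: +4 each step, so 52, 56, 60, 64, 68, 72, 76 → 80.
Second component goes 42, 46, 50, 54, 58, 62, 66 → 70 (always 10 less than the first component).
Letter: letters move back 1 place in the alphabet, wrapping A→Z, so E, D, C, B, A, Z, Y → X.
Putting it together: (80 70 X).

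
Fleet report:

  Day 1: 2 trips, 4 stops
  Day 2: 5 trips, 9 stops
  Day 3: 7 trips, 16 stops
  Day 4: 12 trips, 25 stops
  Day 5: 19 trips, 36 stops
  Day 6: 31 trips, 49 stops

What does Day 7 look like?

50 trips, 64 stops

Trips — each term is the sum of the two before it: 2, 5, 7, 12, 19, 31 → 50.
Stops: perfect squares: 2², 3², 4², …, so 4, 9, 16, 25, 36, 49 → 64.
So the next row is 50 trips, 64 stops.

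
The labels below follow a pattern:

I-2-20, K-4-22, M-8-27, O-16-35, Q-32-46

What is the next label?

For the letter, letters move forward 2 places in the alphabet: I, K, M, O, Q → S.
Second component: ×2 each step, so 2, 4, 8, 16, 32 → 64.
Third component: differences are 2, 5, 8, … (increasing by 3 each time), so 20, 22, 27, 35, 46 → 60.
So the next label is S-64-60.

S-64-60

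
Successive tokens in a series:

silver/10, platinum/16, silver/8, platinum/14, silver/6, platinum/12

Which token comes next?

silver/4

Metal: alternates silver ↔ platinum; silver, platinum, silver, platinum, silver, platinum → silver.
Second component: 10, 16, 8, 14, 6, 12 → 4 (alternating steps +6, −8, +6, −8, …).
Putting it together: silver/4.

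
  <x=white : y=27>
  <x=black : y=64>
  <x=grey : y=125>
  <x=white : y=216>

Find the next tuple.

X: repeats white → black → grey; white, black, grey, white → black.
Y goes 27, 64, 125, 216 → 343 (perfect cubes: 3³, 4³, 5³, …).
Combining the parts gives <x=black : y=343>.

<x=black : y=343>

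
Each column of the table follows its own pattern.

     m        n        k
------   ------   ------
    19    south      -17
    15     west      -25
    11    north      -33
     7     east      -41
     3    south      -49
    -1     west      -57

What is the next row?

-5  north  -65

Column m goes 19, 15, 11, 7, 3, -1 → -5 (−4 each step).
Column n goes south, west, north, east, south, west → north (repeats south → west → north → east).
Column k: -17, -25, -33, -41, -49, -57 → -65 (−8 each step).
Putting it together: -5  north  -65.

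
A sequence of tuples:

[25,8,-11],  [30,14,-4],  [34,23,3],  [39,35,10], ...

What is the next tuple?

For the first part, alternating steps +5, +4, +5, +4, …: 25, 30, 34, 39 → 43.
Second part — differences are 6, 9, 12, … (increasing by 3 each time): 8, 14, 23, 35 → 50.
Third part: +7 each step, so -11, -4, 3, 10 → 17.
Putting it together: [43,50,17].

[43,50,17]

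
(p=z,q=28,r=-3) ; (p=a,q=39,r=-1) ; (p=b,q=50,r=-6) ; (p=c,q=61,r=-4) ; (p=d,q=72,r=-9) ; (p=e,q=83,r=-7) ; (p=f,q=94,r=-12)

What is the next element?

(p=g,q=105,r=-10)

P: letters move forward 1 place in the alphabet, wrapping Z→A, so z, a, b, c, d, e, f → g.
Q: +11 each step; 28, 39, 50, 61, 72, 83, 94 → 105.
R goes -3, -1, -6, -4, -9, -7, -12 → -10 (alternating steps +2, −5, +2, −5, …).
Putting it together: (p=g,q=105,r=-10).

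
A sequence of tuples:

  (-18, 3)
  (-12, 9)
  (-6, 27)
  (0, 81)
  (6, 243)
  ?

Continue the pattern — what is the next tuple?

First value goes -18, -12, -6, 0, 6 → 12 (+6 each step).
For the second value, ×3 each step: 3, 9, 27, 81, 243 → 729.
So the next tuple is (12, 729).

(12, 729)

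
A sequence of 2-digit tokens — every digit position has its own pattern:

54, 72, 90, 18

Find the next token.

For the first digit, +2 each step, mod 10: 5, 7, 9, 1 → 3.
For the second digit, −2 each step, mod 10: 4, 2, 0, 8 → 6.
Combining the parts gives 36.

36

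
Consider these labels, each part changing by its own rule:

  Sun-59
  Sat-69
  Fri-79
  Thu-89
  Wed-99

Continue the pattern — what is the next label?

Tue-109

Day goes Sun, Sat, Fri, Thu, Wed → Tue (runs backward through the weekdays Mon→Sun).
Second component: +10 each step; 59, 69, 79, 89, 99 → 109.
Putting it together: Tue-109.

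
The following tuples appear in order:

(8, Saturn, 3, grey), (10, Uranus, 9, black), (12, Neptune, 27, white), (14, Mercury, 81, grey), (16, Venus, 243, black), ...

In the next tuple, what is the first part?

18

First part: +2 each step; 8, 10, 12, 14, 16 → 18.
Planet — runs through the planets Mercury→Neptune: Saturn, Uranus, Neptune, Mercury, Venus → Earth.
Third part — ×3 each step: 3, 9, 27, 81, 243 → 729.
Shade — repeats grey → black → white: grey, black, white, grey, black → white.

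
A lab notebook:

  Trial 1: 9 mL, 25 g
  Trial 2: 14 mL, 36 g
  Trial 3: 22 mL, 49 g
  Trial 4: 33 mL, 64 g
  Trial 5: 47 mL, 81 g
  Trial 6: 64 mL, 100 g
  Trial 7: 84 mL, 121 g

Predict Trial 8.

107 mL, 144 g

ML — differences are 5, 8, 11, … (increasing by 3 each time): 9, 14, 22, 33, 47, 64, 84 → 107.
G — perfect squares: 5², 6², 7², …: 25, 36, 49, 64, 81, 100, 121 → 144.
Combining the parts gives 107 mL, 144 g.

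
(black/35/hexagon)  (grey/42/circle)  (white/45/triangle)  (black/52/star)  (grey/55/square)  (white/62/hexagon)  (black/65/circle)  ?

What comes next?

(grey/72/triangle)

Shade: black, grey, white, black, grey, white, black → grey (repeats black → grey → white).
Second slot: 35, 42, 45, 52, 55, 62, 65 → 72 (alternating steps +7, +3, +7, +3, …).
Shape: hexagon, circle, triangle, star, square, hexagon, circle → triangle (repeats hexagon → circle → triangle → star → square).
Putting it together: (grey/72/triangle).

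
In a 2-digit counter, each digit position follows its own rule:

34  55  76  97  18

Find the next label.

39

First digit: 3, 5, 7, 9, 1 → 3 (+2 each step, mod 10).
Second digit: 4, 5, 6, 7, 8 → 9 (+1 each step, mod 10).
So the next label is 39.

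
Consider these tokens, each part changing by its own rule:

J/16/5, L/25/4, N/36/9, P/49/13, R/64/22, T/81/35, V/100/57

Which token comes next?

X/121/92

Letter goes J, L, N, P, R, T, V → X (letters move forward 2 places in the alphabet).
Second component: perfect squares: 4², 5², 6², …; 16, 25, 36, 49, 64, 81, 100 → 121.
Third component goes 5, 4, 9, 13, 22, 35, 57 → 92 (each term is the sum of the two before it).
Putting it together: X/121/92.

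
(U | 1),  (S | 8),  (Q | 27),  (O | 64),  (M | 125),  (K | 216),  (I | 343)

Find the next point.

(G | 512)

Letter — letters move back 2 places in the alphabet: U, S, Q, O, M, K, I → G.
Second part: perfect cubes: 1³, 2³, 3³, …, so 1, 8, 27, 64, 125, 216, 343 → 512.
So the next point is (G | 512).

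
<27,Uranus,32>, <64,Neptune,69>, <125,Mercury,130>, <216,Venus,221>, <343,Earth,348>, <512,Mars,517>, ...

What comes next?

First slot — perfect cubes: 3³, 4³, 5³, …: 27, 64, 125, 216, 343, 512 → 729.
Planet: Uranus, Neptune, Mercury, Venus, Earth, Mars → Jupiter (runs through the planets Mercury→Neptune).
Third slot: always 5 more than the first slot; 32, 69, 130, 221, 348, 517 → 734.
So the next element is <729,Jupiter,734>.

<729,Jupiter,734>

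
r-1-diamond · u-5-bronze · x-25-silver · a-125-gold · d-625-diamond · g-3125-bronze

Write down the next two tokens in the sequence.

Letter: letters move forward 3 places in the alphabet, wrapping Z→A; r, u, x, a, d, g → j → m.
For the second component, ×5 each step: 1, 5, 25, 125, 625, 3125 → 15625 → 78125.
Rank — repeats diamond → bronze → silver → gold: diamond, bronze, silver, gold, diamond, bronze → silver → gold.
Putting the parts together: j-15625-silver and then m-78125-gold.

j-15625-silver then m-78125-gold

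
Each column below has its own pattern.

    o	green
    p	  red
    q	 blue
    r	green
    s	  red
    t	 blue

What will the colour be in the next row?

green

Colour: green, red, blue, green, red, blue → green (repeats green → red → blue).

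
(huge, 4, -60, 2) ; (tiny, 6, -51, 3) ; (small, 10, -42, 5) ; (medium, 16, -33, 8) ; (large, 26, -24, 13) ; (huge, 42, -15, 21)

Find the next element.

(tiny, 68, -6, 34)

Size goes huge, tiny, small, medium, large, huge → tiny (repeats huge → tiny → small → medium → large).
Second slot — each term is the sum of the two before it: 4, 6, 10, 16, 26, 42 → 68.
Third slot goes -60, -51, -42, -33, -24, -15 → -6 (+9 each step).
For the fourth slot, each term is the sum of the two before it: 2, 3, 5, 8, 13, 21 → 34.
So the next element is (tiny, 68, -6, 34).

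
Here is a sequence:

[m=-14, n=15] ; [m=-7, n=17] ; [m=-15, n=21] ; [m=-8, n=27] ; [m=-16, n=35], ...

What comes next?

[m=-9, n=45]

M — alternating steps +7, −8, +7, −8, …: -14, -7, -15, -8, -16 → -9.
N goes 15, 17, 21, 27, 35 → 45 (differences are 2, 4, 6, … (increasing by 2 each time)).
Putting it together: [m=-9, n=45].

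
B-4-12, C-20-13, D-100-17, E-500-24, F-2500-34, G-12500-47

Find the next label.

H-62500-63

Letter: B, C, D, E, F, G → H (letters move forward 1 place in the alphabet).
Second component: ×5 each step, so 4, 20, 100, 500, 2500, 12500 → 62500.
Third component: differences are 1, 4, 7, … (increasing by 3 each time), so 12, 13, 17, 24, 34, 47 → 63.
Putting it together: H-62500-63.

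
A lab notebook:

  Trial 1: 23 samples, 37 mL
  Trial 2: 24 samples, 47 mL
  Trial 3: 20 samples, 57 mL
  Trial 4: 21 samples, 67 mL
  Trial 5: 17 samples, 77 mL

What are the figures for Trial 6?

18 samples, 87 mL

Samples — alternating steps +1, −4, +1, −4, …: 23, 24, 20, 21, 17 → 18.
ML: +10 each step; 37, 47, 57, 67, 77 → 87.
Putting it together: 18 samples, 87 mL.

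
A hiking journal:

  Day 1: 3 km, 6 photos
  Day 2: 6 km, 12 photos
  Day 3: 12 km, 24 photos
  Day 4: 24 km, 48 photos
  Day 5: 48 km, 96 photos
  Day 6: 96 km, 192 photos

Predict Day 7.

192 km, 384 photos

Km: ×2 each step, so 3, 6, 12, 24, 48, 96 → 192.
Photos: 6, 12, 24, 48, 96, 192 → 384 (always 2 × the km).
Combining the parts gives 192 km, 384 photos.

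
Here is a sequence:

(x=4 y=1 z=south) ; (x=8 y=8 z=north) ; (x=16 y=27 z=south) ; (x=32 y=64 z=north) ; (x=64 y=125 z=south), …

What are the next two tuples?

For the x, ×2 each step: 4, 8, 16, 32, 64 → 128 → 256.
Y: 1, 8, 27, 64, 125 → 216 → 343 (perfect cubes: 1³, 2³, 3³, …).
For the z, alternates south ↔ north: south, north, south, north, south → north → south.
So the next two tuples are (x=128 y=216 z=north) and (x=256 y=343 z=south).

(x=128 y=216 z=north), (x=256 y=343 z=south)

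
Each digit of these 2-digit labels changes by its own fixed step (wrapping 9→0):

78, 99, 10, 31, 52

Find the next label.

First digit: +2 each step, mod 10; 7, 9, 1, 3, 5 → 7.
Second digit: 8, 9, 0, 1, 2 → 3 (+1 each step, mod 10).
So the next label is 73.

73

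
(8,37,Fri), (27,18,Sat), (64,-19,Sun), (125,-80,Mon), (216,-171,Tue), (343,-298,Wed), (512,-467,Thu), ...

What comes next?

First coordinate: 8, 27, 64, 125, 216, 343, 512 → 729 (perfect cubes: 2³, 3³, 4³, …).
Second coordinate — together with the first coordinate always sums to 45: 37, 18, -19, -80, -171, -298, -467 → -684.
Day — runs through the weekdays Mon→Sun: Fri, Sat, Sun, Mon, Tue, Wed, Thu → Fri.
Putting it together: (729,-684,Fri).

(729,-684,Fri)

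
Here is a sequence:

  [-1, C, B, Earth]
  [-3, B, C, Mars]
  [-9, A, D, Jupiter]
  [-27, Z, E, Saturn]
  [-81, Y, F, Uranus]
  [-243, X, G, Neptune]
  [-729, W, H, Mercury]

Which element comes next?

[-2187, V, I, Venus]

First part goes -1, -3, -9, -27, -81, -243, -729 → -2187 (×3 each step).
First letter: letters move back 1 place in the alphabet, wrapping A→Z; C, B, A, Z, Y, X, W → V.
Second letter: letters move forward 1 place in the alphabet, so B, C, D, E, F, G, H → I.
Planet goes Earth, Mars, Jupiter, Saturn, Uranus, Neptune, Mercury → Venus (runs through the planets Mercury→Neptune).
Putting it together: [-2187, V, I, Venus].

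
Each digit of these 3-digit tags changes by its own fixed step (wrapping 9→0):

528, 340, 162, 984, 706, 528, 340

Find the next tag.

First digit: 5, 3, 1, 9, 7, 5, 3 → 1 (−2 each step, mod 10).
For the second digit, +2 each step, mod 10: 2, 4, 6, 8, 0, 2, 4 → 6.
Third digit: +2 each step, mod 10; 8, 0, 2, 4, 6, 8, 0 → 2.
So the next tag is 162.

162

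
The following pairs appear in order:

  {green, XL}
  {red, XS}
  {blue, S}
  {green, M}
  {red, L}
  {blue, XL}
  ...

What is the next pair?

For the colour, repeats green → red → blue: green, red, blue, green, red, blue → green.
Size: XL, XS, S, M, L, XL → XS (repeats XL → XS → S → M → L).
Putting it together: {green, XS}.

{green, XS}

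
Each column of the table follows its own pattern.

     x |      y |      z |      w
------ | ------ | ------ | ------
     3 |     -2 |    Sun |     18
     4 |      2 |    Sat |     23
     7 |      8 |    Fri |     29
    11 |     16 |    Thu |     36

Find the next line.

18  26  Wed  44

Column x: each term is the sum of the two before it; 3, 4, 7, 11 → 18.
For the column y, differences are 4, 6, 8, … (increasing by 2 each time): -2, 2, 8, 16 → 26.
Column z — runs backward through the weekdays Mon→Sun: Sun, Sat, Fri, Thu → Wed.
Column w — differences are 5, 6, 7, … (increasing by 1 each time): 18, 23, 29, 36 → 44.
So the next line is 18  26  Wed  44.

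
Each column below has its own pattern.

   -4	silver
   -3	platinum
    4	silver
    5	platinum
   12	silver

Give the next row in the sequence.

13  platinum

First component goes -4, -3, 4, 5, 12 → 13 (alternating steps +1, +7, +1, +7, …).
Metal: alternates silver ↔ platinum; silver, platinum, silver, platinum, silver → platinum.
Putting it together: 13  platinum.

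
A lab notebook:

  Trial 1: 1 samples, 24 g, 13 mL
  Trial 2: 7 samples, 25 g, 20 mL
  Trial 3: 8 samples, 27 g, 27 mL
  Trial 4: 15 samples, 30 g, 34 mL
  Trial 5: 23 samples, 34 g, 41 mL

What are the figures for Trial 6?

38 samples, 39 g, 48 mL

Samples: 1, 7, 8, 15, 23 → 38 (each term is the sum of the two before it).
G: differences are 1, 2, 3, … (increasing by 1 each time), so 24, 25, 27, 30, 34 → 39.
For the mL, +7 each step: 13, 20, 27, 34, 41 → 48.
So the next line is 38 samples, 39 g, 48 mL.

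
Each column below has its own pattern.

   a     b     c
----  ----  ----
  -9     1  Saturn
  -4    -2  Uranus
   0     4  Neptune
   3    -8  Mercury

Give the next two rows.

5  16  Venus; 6  -32  Earth

For the column a, differences are 5, 4, 3, … (decreasing by 1 each time): -9, -4, 0, 3 → 5 → 6.
Column b: ×(-2) each step; 1, -2, 4, -8 → 16 → -32.
Column c: runs through the planets Mercury→Neptune, so Saturn, Uranus, Neptune, Mercury → Venus → Earth.
Putting the parts together: 5  16  Venus and then 6  -32  Earth.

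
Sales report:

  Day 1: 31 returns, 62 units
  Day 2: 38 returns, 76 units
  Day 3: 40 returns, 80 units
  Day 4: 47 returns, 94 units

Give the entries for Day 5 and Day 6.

Returns — alternating steps +7, +2, +7, +2, …: 31, 38, 40, 47 → 49 → 56.
Units — always 2 × the returns: 62, 76, 80, 94 → 98 → 112.
So the next two lines are 49 returns, 98 units and 56 returns, 112 units.

49 returns, 98 units; 56 returns, 112 units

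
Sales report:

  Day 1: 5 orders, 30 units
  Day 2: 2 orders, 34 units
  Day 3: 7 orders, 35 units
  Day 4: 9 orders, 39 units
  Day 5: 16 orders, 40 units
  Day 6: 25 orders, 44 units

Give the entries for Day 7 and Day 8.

41 orders, 45 units; 66 orders, 49 units

Orders — each term is the sum of the two before it: 5, 2, 7, 9, 16, 25 → 41 → 66.
Units: alternating steps +4, +1, +4, +1, …, so 30, 34, 35, 39, 40, 44 → 45 → 49.
Putting the parts together: 41 orders, 45 units and then 66 orders, 49 units.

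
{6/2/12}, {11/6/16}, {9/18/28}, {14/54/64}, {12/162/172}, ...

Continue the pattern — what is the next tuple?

For the first entry, alternating steps +5, −2, +5, −2, …: 6, 11, 9, 14, 12 → 17.
Second entry goes 2, 6, 18, 54, 162 → 486 (×3 each step).
Third entry — always 10 more than the second entry: 12, 16, 28, 64, 172 → 496.
So the next tuple is {17/486/496}.

{17/486/496}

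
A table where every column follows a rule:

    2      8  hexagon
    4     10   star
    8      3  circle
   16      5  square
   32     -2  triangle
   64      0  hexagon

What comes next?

128  -7  star

First component goes 2, 4, 8, 16, 32, 64 → 128 (×2 each step).
Second component: alternating steps +2, −7, +2, −7, …, so 8, 10, 3, 5, -2, 0 → -7.
For the shape, repeats hexagon → star → circle → square → triangle: hexagon, star, circle, square, triangle, hexagon → star.
Putting it together: 128  -7  star.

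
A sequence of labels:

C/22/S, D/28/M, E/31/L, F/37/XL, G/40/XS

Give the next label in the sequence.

Letter: letters move forward 1 place in the alphabet; C, D, E, F, G → H.
Second component goes 22, 28, 31, 37, 40 → 46 (alternating steps +6, +3, +6, +3, …).
Size goes S, M, L, XL, XS → S (runs through clothing sizes XS→XL).
So the next label is H/46/S.

H/46/S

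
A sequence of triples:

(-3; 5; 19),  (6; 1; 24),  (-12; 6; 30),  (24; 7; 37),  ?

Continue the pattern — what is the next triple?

First entry goes -3, 6, -12, 24 → -48 (×(-2) each step).
Second entry — each term is the sum of the two before it: 5, 1, 6, 7 → 13.
Third entry goes 19, 24, 30, 37 → 45 (differences are 5, 6, 7, … (increasing by 1 each time)).
Putting it together: (-48; 13; 45).

(-48; 13; 45)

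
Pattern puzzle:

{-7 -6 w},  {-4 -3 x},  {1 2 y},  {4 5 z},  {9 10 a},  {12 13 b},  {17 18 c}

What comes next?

First value: alternating steps +3, +5, +3, +5, …, so -7, -4, 1, 4, 9, 12, 17 → 20.
Second value: -6, -3, 2, 5, 10, 13, 18 → 21 (always 1 more than the first value).
Letter: w, x, y, z, a, b, c → d (letters move forward 1 place in the alphabet, wrapping Z→A).
Putting it together: {20 21 d}.

{20 21 d}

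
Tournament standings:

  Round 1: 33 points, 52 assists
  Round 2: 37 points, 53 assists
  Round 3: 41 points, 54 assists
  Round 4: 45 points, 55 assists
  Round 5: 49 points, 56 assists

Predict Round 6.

For the points, +4 each step: 33, 37, 41, 45, 49 → 53.
Assists — +1 each step: 52, 53, 54, 55, 56 → 57.
Combining the parts gives 53 points, 57 assists.

53 points, 57 assists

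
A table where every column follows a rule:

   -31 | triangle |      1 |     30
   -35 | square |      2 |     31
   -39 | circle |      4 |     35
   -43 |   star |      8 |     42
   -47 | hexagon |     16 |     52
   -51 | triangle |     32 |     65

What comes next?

First component: −4 each step; -31, -35, -39, -43, -47, -51 → -55.
Shape goes triangle, square, circle, star, hexagon, triangle → square (repeats triangle → square → circle → star → hexagon).
Third component: ×2 each step, so 1, 2, 4, 8, 16, 32 → 64.
Fourth component goes 30, 31, 35, 42, 52, 65 → 81 (differences are 1, 4, 7, … (increasing by 3 each time)).
Combining the parts gives -55  square  64  81.

-55  square  64  81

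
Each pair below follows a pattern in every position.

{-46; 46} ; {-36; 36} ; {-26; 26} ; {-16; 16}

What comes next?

First slot: -46, -36, -26, -16 → -6 (+10 each step).
Second slot: 46, 36, 26, 16 → 6 (always the negative of the first slot).
Putting it together: {-6; 6}.

{-6; 6}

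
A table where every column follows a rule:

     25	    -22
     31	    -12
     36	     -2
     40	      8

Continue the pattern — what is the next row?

43  18

First component: 25, 31, 36, 40 → 43 (differences are 6, 5, 4, … (decreasing by 1 each time)).
Second component: -22, -12, -2, 8 → 18 (+10 each step).
Putting it together: 43  18.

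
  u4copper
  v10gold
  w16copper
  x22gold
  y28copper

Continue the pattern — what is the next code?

For the letter, letters move forward 1 place in the alphabet: u, v, w, x, y → z.
Second component goes 4, 10, 16, 22, 28 → 34 (+6 each step).
Metal: alternates copper ↔ gold, so copper, gold, copper, gold, copper → gold.
Putting it together: z34gold.

z34gold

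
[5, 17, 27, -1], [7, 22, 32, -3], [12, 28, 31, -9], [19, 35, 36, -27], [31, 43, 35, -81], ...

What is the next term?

First coordinate: 5, 7, 12, 19, 31 → 50 (each term is the sum of the two before it).
Second coordinate goes 17, 22, 28, 35, 43 → 52 (differences are 5, 6, 7, … (increasing by 1 each time)).
Third coordinate — alternating steps +5, −1, +5, −1, …: 27, 32, 31, 36, 35 → 40.
Fourth coordinate: ×3 each step; -1, -3, -9, -27, -81 → -243.
Combining the parts gives [50, 52, 40, -243].

[50, 52, 40, -243]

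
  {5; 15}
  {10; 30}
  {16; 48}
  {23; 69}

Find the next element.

First component goes 5, 10, 16, 23 → 31 (differences are 5, 6, 7, … (increasing by 1 each time)).
Second component — always 3 × the first component: 15, 30, 48, 69 → 93.
Combining the parts gives {31; 93}.

{31; 93}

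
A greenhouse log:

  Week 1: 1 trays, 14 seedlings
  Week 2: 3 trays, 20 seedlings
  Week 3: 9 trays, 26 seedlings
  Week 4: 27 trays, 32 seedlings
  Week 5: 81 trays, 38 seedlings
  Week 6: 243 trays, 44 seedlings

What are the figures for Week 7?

729 trays, 50 seedlings

Trays goes 1, 3, 9, 27, 81, 243 → 729 (×3 each step).
Seedlings — +6 each step: 14, 20, 26, 32, 38, 44 → 50.
Putting it together: 729 trays, 50 seedlings.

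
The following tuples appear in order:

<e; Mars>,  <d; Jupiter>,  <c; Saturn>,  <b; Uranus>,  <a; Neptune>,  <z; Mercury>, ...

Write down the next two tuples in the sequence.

For the letter, letters move back 1 place in the alphabet, wrapping A→Z: e, d, c, b, a, z → y → x.
Planet: runs through the planets Mercury→Neptune, so Mars, Jupiter, Saturn, Uranus, Neptune, Mercury → Venus → Earth.
So the next two tuples are <y; Venus> and <x; Earth>.

<y; Venus>, <x; Earth>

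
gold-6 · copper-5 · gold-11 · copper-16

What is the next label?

Metal: alternates gold ↔ copper; gold, copper, gold, copper → gold.
Second component: 6, 5, 11, 16 → 27 (each term is the sum of the two before it).
So the next label is gold-27.

gold-27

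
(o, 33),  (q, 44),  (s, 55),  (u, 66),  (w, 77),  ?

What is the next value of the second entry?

Second entry — +11 each step: 33, 44, 55, 66, 77 → 88.

88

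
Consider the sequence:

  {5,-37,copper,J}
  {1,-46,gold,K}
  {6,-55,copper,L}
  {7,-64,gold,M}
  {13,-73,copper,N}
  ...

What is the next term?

{20,-82,gold,O}

First value: each term is the sum of the two before it; 5, 1, 6, 7, 13 → 20.
Second value: −9 each step; -37, -46, -55, -64, -73 → -82.
Metal goes copper, gold, copper, gold, copper → gold (alternates copper ↔ gold).
For the letter, letters move forward 1 place in the alphabet: J, K, L, M, N → O.
Combining the parts gives {20,-82,gold,O}.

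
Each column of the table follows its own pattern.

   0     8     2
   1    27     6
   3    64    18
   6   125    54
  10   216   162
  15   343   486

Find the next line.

First component: 0, 1, 3, 6, 10, 15 → 21 (differences are 1, 2, 3, … (increasing by 1 each time)).
Second component: 8, 27, 64, 125, 216, 343 → 512 (perfect cubes: 2³, 3³, 4³, …).
For the third component, ×3 each step: 2, 6, 18, 54, 162, 486 → 1458.
Combining the parts gives 21  512  1458.

21  512  1458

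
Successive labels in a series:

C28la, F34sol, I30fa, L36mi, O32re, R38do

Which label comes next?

Letter goes C, F, I, L, O, R → U (letters move forward 3 places in the alphabet).
Second component — alternating steps +6, −4, +6, −4, …: 28, 34, 30, 36, 32, 38 → 34.
Note: runs backward through the solfège scale do→ti; la, sol, fa, mi, re, do → ti.
Combining the parts gives U34ti.

U34ti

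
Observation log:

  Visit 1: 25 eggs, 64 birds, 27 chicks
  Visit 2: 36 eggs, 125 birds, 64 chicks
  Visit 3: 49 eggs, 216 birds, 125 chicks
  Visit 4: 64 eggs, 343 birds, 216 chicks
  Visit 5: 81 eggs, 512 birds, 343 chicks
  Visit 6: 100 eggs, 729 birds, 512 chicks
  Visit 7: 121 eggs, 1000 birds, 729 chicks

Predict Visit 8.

144 eggs, 1331 birds, 1000 chicks

Eggs: perfect squares: 5², 6², 7², …, so 25, 36, 49, 64, 81, 100, 121 → 144.
Birds goes 64, 125, 216, 343, 512, 729, 1000 → 1331 (perfect cubes: 4³, 5³, 6³, …).
Chicks: 27, 64, 125, 216, 343, 512, 729 → 1000 (perfect cubes: 3³, 4³, 5³, …).
Combining the parts gives 144 eggs, 1331 birds, 1000 chicks.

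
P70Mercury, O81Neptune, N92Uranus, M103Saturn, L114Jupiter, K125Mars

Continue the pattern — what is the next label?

Letter: letters move back 1 place in the alphabet, so P, O, N, M, L, K → J.
Second component goes 70, 81, 92, 103, 114, 125 → 136 (+11 each step).
Planet: Mercury, Neptune, Uranus, Saturn, Jupiter, Mars → Earth (runs backward through the planets Mercury→Neptune).
So the next label is J136Earth.

J136Earth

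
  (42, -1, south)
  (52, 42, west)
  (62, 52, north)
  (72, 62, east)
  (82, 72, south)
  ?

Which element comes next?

First value: +10 each step, so 42, 52, 62, 72, 82 → 92.
For the second value, always the previous value of the first value: -1, 42, 52, 62, 72 → 82.
Direction: repeats south → west → north → east, so south, west, north, east, south → west.
Combining the parts gives (92, 82, west).

(92, 82, west)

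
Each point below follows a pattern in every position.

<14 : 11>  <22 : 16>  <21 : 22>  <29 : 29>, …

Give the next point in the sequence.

<28 : 37>

For the first slot, alternating steps +8, −1, +8, −1, …: 14, 22, 21, 29 → 28.
Second slot — differences are 5, 6, 7, … (increasing by 1 each time): 11, 16, 22, 29 → 37.
So the next point is <28 : 37>.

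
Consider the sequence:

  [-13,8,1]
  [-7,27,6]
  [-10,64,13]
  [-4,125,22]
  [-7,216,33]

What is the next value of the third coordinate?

46

First coordinate goes -13, -7, -10, -4, -7 → -1 (alternating steps +6, −3, +6, −3, …).
Second coordinate: 8, 27, 64, 125, 216 → 343 (perfect cubes: 2³, 3³, 4³, …).
Third coordinate: differences are 5, 7, 9, … (increasing by 2 each time), so 1, 6, 13, 22, 33 → 46.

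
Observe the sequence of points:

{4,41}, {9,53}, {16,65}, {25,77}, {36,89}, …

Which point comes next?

First slot: perfect squares: 2², 3², 4², …, so 4, 9, 16, 25, 36 → 49.
Second slot: +12 each step; 41, 53, 65, 77, 89 → 101.
So the next point is {49,101}.

{49,101}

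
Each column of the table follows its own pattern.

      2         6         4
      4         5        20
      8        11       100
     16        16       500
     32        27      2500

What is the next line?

First component: ×2 each step, so 2, 4, 8, 16, 32 → 64.
Second component: 6, 5, 11, 16, 27 → 43 (each term is the sum of the two before it).
Third component: ×5 each step, so 4, 20, 100, 500, 2500 → 12500.
Combining the parts gives 64  43  12500.

64  43  12500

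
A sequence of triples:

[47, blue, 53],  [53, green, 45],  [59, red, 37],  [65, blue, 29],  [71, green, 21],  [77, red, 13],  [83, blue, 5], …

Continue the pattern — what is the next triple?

[89, green, -3]

For the first part, +6 each step: 47, 53, 59, 65, 71, 77, 83 → 89.
Colour: repeats blue → green → red; blue, green, red, blue, green, red, blue → green.
Third part: 53, 45, 37, 29, 21, 13, 5 → -3 (−8 each step).
Combining the parts gives [89, green, -3].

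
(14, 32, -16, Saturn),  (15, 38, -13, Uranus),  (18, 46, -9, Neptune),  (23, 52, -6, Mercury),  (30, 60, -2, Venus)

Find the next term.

(39, 66, 1, Earth)

First value: differences are 1, 3, 5, … (increasing by 2 each time); 14, 15, 18, 23, 30 → 39.
Second value: alternating steps +6, +8, +6, +8, …, so 32, 38, 46, 52, 60 → 66.
Third value: alternating steps +3, +4, +3, +4, …, so -16, -13, -9, -6, -2 → 1.
Planet: runs through the planets Mercury→Neptune; Saturn, Uranus, Neptune, Mercury, Venus → Earth.
So the next term is (39, 66, 1, Earth).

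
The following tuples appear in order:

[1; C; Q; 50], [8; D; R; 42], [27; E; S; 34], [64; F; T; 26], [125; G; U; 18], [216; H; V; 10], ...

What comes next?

First part: perfect cubes: 1³, 2³, 3³, …, so 1, 8, 27, 64, 125, 216 → 343.
First letter: letters move forward 1 place in the alphabet, so C, D, E, F, G, H → I.
Second letter: Q, R, S, T, U, V → W (letters move forward 1 place in the alphabet).
Fourth part goes 50, 42, 34, 26, 18, 10 → 2 (−8 each step).
Putting it together: [343; I; W; 2].

[343; I; W; 2]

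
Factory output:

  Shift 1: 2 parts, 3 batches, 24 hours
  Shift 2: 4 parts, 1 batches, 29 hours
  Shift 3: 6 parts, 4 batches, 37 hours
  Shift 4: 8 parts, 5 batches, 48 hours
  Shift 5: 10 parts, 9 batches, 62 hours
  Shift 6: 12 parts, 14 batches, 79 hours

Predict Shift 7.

Parts — +2 each step: 2, 4, 6, 8, 10, 12 → 14.
Batches: each term is the sum of the two before it, so 3, 1, 4, 5, 9, 14 → 23.
Hours — differences are 5, 8, 11, … (increasing by 3 each time): 24, 29, 37, 48, 62, 79 → 99.
Combining the parts gives 14 parts, 23 batches, 99 hours.

14 parts, 23 batches, 99 hours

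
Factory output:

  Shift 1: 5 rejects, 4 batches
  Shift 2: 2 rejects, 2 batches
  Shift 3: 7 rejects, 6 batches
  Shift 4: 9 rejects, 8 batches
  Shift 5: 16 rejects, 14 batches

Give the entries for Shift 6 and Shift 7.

Rejects — each term is the sum of the two before it: 5, 2, 7, 9, 16 → 25 → 41.
Batches: 4, 2, 6, 8, 14 → 22 → 36 (each term is the sum of the two before it).
So the next two lines are 25 rejects, 22 batches and 41 rejects, 36 batches.

25 rejects, 22 batches; 41 rejects, 36 batches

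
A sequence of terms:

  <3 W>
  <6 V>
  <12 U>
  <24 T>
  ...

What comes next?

For the first component, ×2 each step: 3, 6, 12, 24 → 48.
Letter: W, V, U, T → S (letters move back 1 place in the alphabet).
So the next term is <48 S>.

<48 S>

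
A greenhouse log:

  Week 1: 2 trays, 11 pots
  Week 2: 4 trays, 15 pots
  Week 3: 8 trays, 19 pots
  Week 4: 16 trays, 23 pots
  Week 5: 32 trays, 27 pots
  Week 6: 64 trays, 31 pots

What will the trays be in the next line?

128

Trays: ×2 each step, so 2, 4, 8, 16, 32, 64 → 128.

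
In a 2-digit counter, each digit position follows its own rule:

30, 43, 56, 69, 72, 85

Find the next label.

98

First digit — +1 each step, mod 10: 3, 4, 5, 6, 7, 8 → 9.
Second digit: 0, 3, 6, 9, 2, 5 → 8 (+3 each step, mod 10).
Combining the parts gives 98.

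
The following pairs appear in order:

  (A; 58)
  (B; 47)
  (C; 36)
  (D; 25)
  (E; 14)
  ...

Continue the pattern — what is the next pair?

Letter — letters move forward 1 place in the alphabet: A, B, C, D, E → F.
For the second entry, −11 each step: 58, 47, 36, 25, 14 → 3.
Combining the parts gives (F; 3).

(F; 3)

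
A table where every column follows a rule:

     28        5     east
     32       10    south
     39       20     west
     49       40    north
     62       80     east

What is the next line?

78  160  south

For the first component, differences are 4, 7, 10, … (increasing by 3 each time): 28, 32, 39, 49, 62 → 78.
Second component: ×2 each step; 5, 10, 20, 40, 80 → 160.
For the direction, repeats east → south → west → north: east, south, west, north, east → south.
So the next line is 78  160  south.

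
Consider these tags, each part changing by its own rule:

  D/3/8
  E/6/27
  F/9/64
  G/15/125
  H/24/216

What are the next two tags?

Letter: D, E, F, G, H → I → J (letters move forward 1 place in the alphabet).
Second component goes 3, 6, 9, 15, 24 → 39 → 63 (each term is the sum of the two before it).
Third component: 8, 27, 64, 125, 216 → 343 → 512 (perfect cubes: 2³, 3³, 4³, …).
So the next two tags are I/39/343 and J/63/512.

I/39/343 then J/63/512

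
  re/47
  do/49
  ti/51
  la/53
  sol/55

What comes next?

fa/57

Note — runs backward through the solfège scale do→ti: re, do, ti, la, sol → fa.
Second component goes 47, 49, 51, 53, 55 → 57 (+2 each step).
So the next label is fa/57.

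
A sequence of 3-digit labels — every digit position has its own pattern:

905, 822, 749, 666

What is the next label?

First digit goes 9, 8, 7, 6 → 5 (−1 each step, mod 10).
For the second digit, +2 each step, mod 10: 0, 2, 4, 6 → 8.
Third digit: −3 each step, mod 10, so 5, 2, 9, 6 → 3.
Combining the parts gives 583.

583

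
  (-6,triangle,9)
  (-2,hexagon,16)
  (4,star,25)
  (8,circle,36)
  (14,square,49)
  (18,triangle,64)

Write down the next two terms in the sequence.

(24,hexagon,81), (28,star,100)

First coordinate: alternating steps +4, +6, +4, +6, …; -6, -2, 4, 8, 14, 18 → 24 → 28.
Shape — repeats triangle → hexagon → star → circle → square: triangle, hexagon, star, circle, square, triangle → hexagon → star.
Third coordinate: 9, 16, 25, 36, 49, 64 → 81 → 100 (perfect squares: 3², 4², 5², …).
Putting the parts together: (24,hexagon,81) and then (28,star,100).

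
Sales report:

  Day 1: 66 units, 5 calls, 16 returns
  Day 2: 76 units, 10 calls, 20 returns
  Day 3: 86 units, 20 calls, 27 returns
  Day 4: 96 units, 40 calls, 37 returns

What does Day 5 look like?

106 units, 80 calls, 50 returns

Units goes 66, 76, 86, 96 → 106 (+10 each step).
Calls goes 5, 10, 20, 40 → 80 (×2 each step).
Returns: differences are 4, 7, 10, … (increasing by 3 each time); 16, 20, 27, 37 → 50.
So the next line is 106 units, 80 calls, 50 returns.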